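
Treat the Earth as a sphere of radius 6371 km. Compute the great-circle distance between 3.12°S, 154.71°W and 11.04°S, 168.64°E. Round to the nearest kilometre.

Δλ = 168.64 − -154.71 = 323.35°; wrapped into (−180°, 180°]: -36.65°.
Δφ = -11.04 − -3.12 = -7.92°.
a = sin²(Δφ/2) + cos φ₁ · cos φ₂ · sin²(Δλ/2) = 0.101648.
c = 2·atan2(√a, √(1−a)) = 0.64897 rad → d = 6371·c ≈ 4134.61 km.

4135 km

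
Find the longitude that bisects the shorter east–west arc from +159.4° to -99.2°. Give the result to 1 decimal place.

-149.9°

Signed shortest Δλ from +159.4° to -99.2° is +101.4°.
Midpoint longitude = +159.4° + (+101.4°)/2 = +159.4° + 50.7° = +210.1°.
Normalise into (−180°, 180°]: -149.9°.
(The naïve average (+159.4 + -99.2)/2 = 30.1° is on the wrong side of the globe.)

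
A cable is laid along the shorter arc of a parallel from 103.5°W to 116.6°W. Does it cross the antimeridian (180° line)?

No

Signed shortest Δλ = ((-116.6 − -103.5 + 180) mod 360) − 180 = -13.1°.
Going west by 13.1° from -103.5° reaches -116.6° without touching 180°.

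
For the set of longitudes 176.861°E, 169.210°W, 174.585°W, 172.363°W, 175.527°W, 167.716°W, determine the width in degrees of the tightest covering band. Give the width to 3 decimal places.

Sort the longitudes: -175.527°, -174.585°, -172.363°, -169.210°, -167.716°, +176.861°.
Eastward gaps between consecutive values (wrapping around): 0.942°, 2.222°, 3.153°, 1.494°, 344.577°, 7.612°.
Largest gap = 344.577° ⇒ minimal covering band is its complement: 360° − 344.577° = 15.423°.
Band runs from +176.861° eastward to -167.716°, crossing the antimeridian.

15.423°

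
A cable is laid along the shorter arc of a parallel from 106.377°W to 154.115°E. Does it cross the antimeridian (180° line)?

Naïve |154.115 − -106.377| = 260.492° > 180°, so the shorter arc goes the other way round — across 180°.
Signed shortest Δλ = ((154.115 − -106.377 + 180) mod 360) − 180 = -99.508°.
Going west by 99.508° from -106.377° passes through 180° before reaching +154.115°.

Yes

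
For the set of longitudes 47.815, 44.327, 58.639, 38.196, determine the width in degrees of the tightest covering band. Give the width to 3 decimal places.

Sort the longitudes: +38.196°, +44.327°, +47.815°, +58.639°.
Eastward gaps between consecutive values (wrapping around): 6.131°, 3.488°, 10.824°, 339.557°.
Largest gap = 339.557° ⇒ minimal covering band is its complement: 360° − 339.557° = 20.443°.
Band runs from +38.196° eastward to +58.639°.

20.443°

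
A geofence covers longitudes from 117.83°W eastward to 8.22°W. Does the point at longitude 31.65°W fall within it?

Yes

Band width going east from -117.83° to -8.22°: ((-8.22 − -117.83) mod 360) = 109.61°.
Offset of -31.65° east of the west edge: ((-31.65 − -117.83) mod 360) = 86.18°.
86.18° ≤ 109.61° ⇒ inside.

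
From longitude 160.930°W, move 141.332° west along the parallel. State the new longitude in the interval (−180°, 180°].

57.738°E

Start at -160.930°; shift −141.332° → -302.262°.
-302.262° lies outside (−180°, 180°]; add 360° → +57.738°.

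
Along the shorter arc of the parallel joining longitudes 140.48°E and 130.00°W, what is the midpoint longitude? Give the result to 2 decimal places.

Signed shortest Δλ from +140.48° to -130.00° is +89.52°.
Midpoint longitude = +140.48° + (+89.52°)/2 = +140.48° + 44.76° = +185.24°.
Normalise into (−180°, 180°]: -174.76°.
(The naïve average (+140.48 + -130.00)/2 = 5.24° is on the wrong side of the globe.)

174.76°W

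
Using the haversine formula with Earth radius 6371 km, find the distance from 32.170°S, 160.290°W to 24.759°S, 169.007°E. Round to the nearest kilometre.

Δλ = 169.007 − -160.290 = 329.297°; wrapped into (−180°, 180°]: -30.703°.
Δφ = -24.759 − -32.170 = 7.411°.
a = sin²(Δφ/2) + cos φ₁ · cos φ₂ · sin²(Δλ/2) = 0.058050.
c = 2·atan2(√a, √(1−a)) = 0.48666 rad → d = 6371·c ≈ 3100.51 km.

3101 km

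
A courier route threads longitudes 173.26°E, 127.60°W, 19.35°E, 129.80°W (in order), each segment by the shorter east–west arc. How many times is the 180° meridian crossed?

1

Leg 1: +173.26° → -127.60°, shortest Δλ = 59.14° (east) — crosses 180°.
Leg 2: -127.60° → +19.35°, shortest Δλ = 146.95° (east) — does not cross 180°.
Leg 3: +19.35° → -129.80°, shortest Δλ = -149.15° (west) — does not cross 180°.
Total crossings: 1.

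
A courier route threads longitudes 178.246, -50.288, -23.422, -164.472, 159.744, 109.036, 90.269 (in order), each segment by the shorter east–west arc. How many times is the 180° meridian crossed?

Leg 1: +178.246° → -50.288°, shortest Δλ = 131.466° (east) — crosses 180°.
Leg 2: -50.288° → -23.422°, shortest Δλ = 26.866° (east) — does not cross 180°.
Leg 3: -23.422° → -164.472°, shortest Δλ = -141.05° (west) — does not cross 180°.
Leg 4: -164.472° → +159.744°, shortest Δλ = -35.784° (west) — crosses 180°.
Leg 5: +159.744° → +109.036°, shortest Δλ = -50.708° (west) — does not cross 180°.
Leg 6: +109.036° → +90.269°, shortest Δλ = -18.767° (west) — does not cross 180°.
Total crossings: 2.

2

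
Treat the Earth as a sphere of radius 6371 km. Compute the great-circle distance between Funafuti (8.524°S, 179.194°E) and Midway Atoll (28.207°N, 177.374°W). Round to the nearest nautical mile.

2214 nmi

Δλ = -177.374 − 179.194 = -356.568°; wrapped into (−180°, 180°]: 3.432°.
Δφ = 28.207 − -8.524 = 36.731°.
a = sin²(Δφ/2) + cos φ₁ · cos φ₂ · sin²(Δλ/2) = 0.100055.
c = 2·atan2(√a, √(1−a)) = 0.64369 rad → d = 6371·c ≈ 4100.92 km ≈ 2214.32 nmi.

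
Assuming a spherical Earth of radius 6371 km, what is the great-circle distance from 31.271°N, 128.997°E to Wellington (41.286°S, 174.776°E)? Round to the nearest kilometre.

9335 km

Δλ = 174.776 − 128.997 = 45.779°.
Δφ = -41.286 − 31.271 = -72.557°.
a = sin²(Δφ/2) + cos φ₁ · cos φ₂ · sin²(Δλ/2) = 0.447287.
c = 2·atan2(√a, √(1−a)) = 1.46517 rad → d = 6371·c ≈ 9334.62 km.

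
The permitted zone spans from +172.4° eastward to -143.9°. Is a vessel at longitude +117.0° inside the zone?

Band width going east from +172.4° to -143.9°: ((-143.9 − 172.4) mod 360) = 43.7°.
Offset of +117.0° east of the west edge: ((117.0 − 172.4) mod 360) = 304.6°.
304.6° > 43.7° ⇒ outside.

No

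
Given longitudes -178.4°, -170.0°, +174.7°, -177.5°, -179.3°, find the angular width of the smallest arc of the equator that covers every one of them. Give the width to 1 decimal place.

15.3°

Sort the longitudes: -179.3°, -178.4°, -177.5°, -170.0°, +174.7°.
Eastward gaps between consecutive values (wrapping around): 0.9°, 0.9°, 7.5°, 344.7°, 6.0°.
Largest gap = 344.7° ⇒ minimal covering band is its complement: 360° − 344.7° = 15.3°.
Band runs from +174.7° eastward to -170.0°, crossing the antimeridian.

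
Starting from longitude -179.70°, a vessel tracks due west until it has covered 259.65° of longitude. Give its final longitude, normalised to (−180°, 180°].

-79.35°

Start at -179.70°; shift −259.65° → -439.35°.
-439.35° lies outside (−180°, 180°]; add 360° → -79.35°.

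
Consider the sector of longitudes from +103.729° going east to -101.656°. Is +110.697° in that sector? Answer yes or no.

Yes

Band width going east from +103.729° to -101.656°: ((-101.656 − 103.729) mod 360) = 154.615°.
Offset of +110.697° east of the west edge: ((110.697 − 103.729) mod 360) = 6.968°.
6.968° ≤ 154.615° ⇒ inside.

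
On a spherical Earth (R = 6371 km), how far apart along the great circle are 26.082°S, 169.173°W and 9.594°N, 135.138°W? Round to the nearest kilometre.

Δλ = -135.138 − -169.173 = 34.035°.
Δφ = 9.594 − -26.082 = 35.676°.
a = sin²(Δφ/2) + cos φ₁ · cos φ₂ · sin²(Δλ/2) = 0.169690.
c = 2·atan2(√a, √(1−a)) = 0.84915 rad → d = 6371·c ≈ 5409.94 km.

5410 km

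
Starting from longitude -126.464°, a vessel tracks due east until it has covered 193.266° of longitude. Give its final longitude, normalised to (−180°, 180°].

+66.802°

Start at -126.464°; shift +193.266° → +66.802°.
+66.802° already lies in (−180°, 180°].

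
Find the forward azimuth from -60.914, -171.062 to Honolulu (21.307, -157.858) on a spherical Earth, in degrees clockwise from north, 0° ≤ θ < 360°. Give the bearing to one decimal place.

12.4°

Δλ = -157.858 − -171.062 = 13.204°.
θ = atan2( sin Δλ · cos φ₂ , cos φ₁ · sin φ₂ − sin φ₁ · cos φ₂ · cos Δλ )
  = atan2(0.21281, 0.96927) = 12.383° → normalised to [0°, 360°): 12.383°.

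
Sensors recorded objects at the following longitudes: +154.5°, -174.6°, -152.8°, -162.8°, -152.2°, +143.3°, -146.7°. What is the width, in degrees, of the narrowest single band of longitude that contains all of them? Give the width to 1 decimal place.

70.0°

Sort the longitudes: -174.6°, -162.8°, -152.8°, -152.2°, -146.7°, +143.3°, +154.5°.
Eastward gaps between consecutive values (wrapping around): 11.8°, 10.0°, 0.6°, 5.5°, 290.0°, 11.2°, 30.9°.
Largest gap = 290.0° ⇒ minimal covering band is its complement: 360° − 290.0° = 70.0°.
Band runs from +143.3° eastward to -146.7°, crossing the antimeridian.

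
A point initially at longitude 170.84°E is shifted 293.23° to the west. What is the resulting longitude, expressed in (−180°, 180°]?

Start at +170.84°; shift −293.23° → -122.39°.
-122.39° already lies in (−180°, 180°].

122.39°W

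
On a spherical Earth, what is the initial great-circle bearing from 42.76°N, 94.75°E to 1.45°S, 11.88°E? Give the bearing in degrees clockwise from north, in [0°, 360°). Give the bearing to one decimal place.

Δλ = 11.88 − 94.75 = -82.87°.
θ = atan2( sin Δλ · cos φ₂ , cos φ₁ · sin φ₂ − sin φ₁ · cos φ₂ · cos Δλ )
  = atan2(-0.99195, -0.10282) = -95.918° → normalised to [0°, 360°): 264.082°.

264.1°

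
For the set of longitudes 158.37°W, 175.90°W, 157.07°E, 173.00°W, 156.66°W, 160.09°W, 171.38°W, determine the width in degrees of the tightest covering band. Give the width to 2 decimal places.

46.27°

Sort the longitudes: -175.90°, -173.00°, -171.38°, -160.09°, -158.37°, -156.66°, +157.07°.
Eastward gaps between consecutive values (wrapping around): 2.90°, 1.62°, 11.29°, 1.72°, 1.71°, 313.73°, 27.03°.
Largest gap = 313.73° ⇒ minimal covering band is its complement: 360° − 313.73° = 46.27°.
Band runs from +157.07° eastward to -156.66°, crossing the antimeridian.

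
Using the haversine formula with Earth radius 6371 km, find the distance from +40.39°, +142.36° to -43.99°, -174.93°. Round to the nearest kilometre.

Δλ = -174.93 − 142.36 = -317.29°; wrapped into (−180°, 180°]: 42.71°.
Δφ = -43.99 − 40.39 = -84.38°.
a = sin²(Δφ/2) + cos φ₁ · cos φ₂ · sin²(Δλ/2) = 0.523698.
c = 2·atan2(√a, √(1−a)) = 1.61821 rad → d = 6371·c ≈ 10309.61 km.

10310 km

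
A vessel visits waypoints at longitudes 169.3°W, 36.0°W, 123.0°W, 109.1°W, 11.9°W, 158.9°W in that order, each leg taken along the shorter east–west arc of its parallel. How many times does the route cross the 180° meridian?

Leg 1: -169.3° → -36.0°, shortest Δλ = 133.3° (east) — does not cross 180°.
Leg 2: -36.0° → -123.0°, shortest Δλ = -87.0° (west) — does not cross 180°.
Leg 3: -123.0° → -109.1°, shortest Δλ = 13.9° (east) — does not cross 180°.
Leg 4: -109.1° → -11.9°, shortest Δλ = 97.2° (east) — does not cross 180°.
Leg 5: -11.9° → -158.9°, shortest Δλ = -147.0° (west) — does not cross 180°.
Total crossings: 0.

0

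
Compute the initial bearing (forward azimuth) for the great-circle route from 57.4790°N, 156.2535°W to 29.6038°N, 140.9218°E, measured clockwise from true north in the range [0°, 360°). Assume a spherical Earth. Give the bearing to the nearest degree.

Δλ = 140.9218 − -156.2535 = 297.1753°; wrapped into (−180°, 180°]: -62.8247°.
θ = atan2( sin Δλ · cos φ₂ , cos φ₁ · sin φ₂ − sin φ₁ · cos φ₂ · cos Δλ )
  = atan2(-0.77349, -0.06925) = -95.116° → normalised to [0°, 360°): 264.884°.

265°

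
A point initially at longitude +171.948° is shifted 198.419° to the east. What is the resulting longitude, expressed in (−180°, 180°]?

+10.367°

Start at +171.948°; shift +198.419° → +370.367°.
+370.367° lies outside (−180°, 180°]; subtract 360° → +10.367°.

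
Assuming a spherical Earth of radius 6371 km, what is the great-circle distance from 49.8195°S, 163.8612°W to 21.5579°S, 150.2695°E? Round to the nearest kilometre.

Δλ = 150.2695 − -163.8612 = 314.1307°; wrapped into (−180°, 180°]: -45.8693°.
Δφ = -21.5579 − -49.8195 = 28.2616°.
a = sin²(Δφ/2) + cos φ₁ · cos φ₂ · sin²(Δλ/2) = 0.150723.
c = 2·atan2(√a, √(1−a)) = 0.79742 rad → d = 6371·c ≈ 5080.37 km.

5080 km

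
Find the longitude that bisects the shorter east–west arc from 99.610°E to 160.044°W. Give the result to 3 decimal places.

Signed shortest Δλ from +99.610° to -160.044° is +100.346°.
Midpoint longitude = +99.610° + (+100.346°)/2 = +99.610° + 50.173° = +149.783°.
(The naïve average (+99.610 + -160.044)/2 = -30.217° is on the wrong side of the globe.)

149.783°E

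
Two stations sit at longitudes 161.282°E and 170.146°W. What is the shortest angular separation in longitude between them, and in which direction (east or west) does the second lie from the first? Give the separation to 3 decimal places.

Raw difference: -170.146 − 161.282 = -331.428°.
Normalise into (−180°, 180°]: -331.428° + 360° = 28.572°.
Positive ⇒ the second point lies to the east; separation 28.572°.

28.572° east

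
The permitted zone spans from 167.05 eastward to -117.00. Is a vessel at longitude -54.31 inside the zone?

Band width going east from +167.05° to -117.00°: ((-117.00 − 167.05) mod 360) = 75.95°.
Offset of -54.31° east of the west edge: ((-54.31 − 167.05) mod 360) = 138.64°.
138.64° > 75.95° ⇒ outside.

No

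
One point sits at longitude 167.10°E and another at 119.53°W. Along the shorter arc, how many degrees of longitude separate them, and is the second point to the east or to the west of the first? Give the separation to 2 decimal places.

Raw difference: -119.53 − 167.10 = -286.63°.
Normalise into (−180°, 180°]: -286.63° + 360° = 73.37°.
Positive ⇒ the second point lies to the east; separation 73.37°.

73.37° east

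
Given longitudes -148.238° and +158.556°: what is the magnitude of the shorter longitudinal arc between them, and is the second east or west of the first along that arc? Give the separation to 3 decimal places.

53.206° west

Raw difference: 158.556 − -148.238 = 306.794°.
Normalise into (−180°, 180°]: 306.794° − 360° = -53.206°.
Negative ⇒ the second point lies to the west; separation 53.206°.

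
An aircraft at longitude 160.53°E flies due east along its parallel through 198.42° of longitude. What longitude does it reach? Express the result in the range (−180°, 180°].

Start at +160.53°; shift +198.42° → +358.95°.
+358.95° lies outside (−180°, 180°]; subtract 360° → -1.05°.

1.05°W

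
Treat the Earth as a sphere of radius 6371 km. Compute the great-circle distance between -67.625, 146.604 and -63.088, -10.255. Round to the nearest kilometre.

Δλ = -10.255 − 146.604 = -156.859°.
Δφ = -63.088 − -67.625 = 4.537°.
a = sin²(Δφ/2) + cos φ₁ · cos φ₂ · sin²(Δλ/2) = 0.166933.
c = 2·atan2(√a, √(1−a)) = 0.84178 rad → d = 6371·c ≈ 5363.01 km.

5363 km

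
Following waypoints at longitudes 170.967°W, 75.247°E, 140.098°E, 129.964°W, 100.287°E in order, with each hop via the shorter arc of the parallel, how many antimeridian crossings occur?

3

Leg 1: -170.967° → +75.247°, shortest Δλ = -113.786° (west) — crosses 180°.
Leg 2: +75.247° → +140.098°, shortest Δλ = 64.851° (east) — does not cross 180°.
Leg 3: +140.098° → -129.964°, shortest Δλ = 89.938° (east) — crosses 180°.
Leg 4: -129.964° → +100.287°, shortest Δλ = -129.749° (west) — crosses 180°.
Total crossings: 3.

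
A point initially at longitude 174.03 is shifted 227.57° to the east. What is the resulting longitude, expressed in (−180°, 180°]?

Start at +174.03°; shift +227.57° → +401.60°.
+401.60° lies outside (−180°, 180°]; subtract 360° → +41.60°.

+41.60°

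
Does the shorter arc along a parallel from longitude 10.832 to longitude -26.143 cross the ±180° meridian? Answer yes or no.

Signed shortest Δλ = ((-26.143 − 10.832 + 180) mod 360) − 180 = -36.975°.
Going west by 36.975° from +10.832° reaches -26.143° without touching 180°.

No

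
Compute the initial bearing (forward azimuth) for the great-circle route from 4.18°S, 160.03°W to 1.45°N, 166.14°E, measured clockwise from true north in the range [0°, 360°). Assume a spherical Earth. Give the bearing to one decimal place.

278.8°

Δλ = 166.14 − -160.03 = 326.17°; wrapped into (−180°, 180°]: -33.83°.
θ = atan2( sin Δλ · cos φ₂ , cos φ₁ · sin φ₂ − sin φ₁ · cos φ₂ · cos Δλ )
  = atan2(-0.55655, 0.08577) = -81.239° → normalised to [0°, 360°): 278.761°.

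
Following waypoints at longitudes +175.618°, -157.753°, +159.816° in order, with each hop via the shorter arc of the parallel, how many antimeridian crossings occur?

Leg 1: +175.618° → -157.753°, shortest Δλ = 26.629° (east) — crosses 180°.
Leg 2: -157.753° → +159.816°, shortest Δλ = -42.431° (west) — crosses 180°.
Total crossings: 2.

2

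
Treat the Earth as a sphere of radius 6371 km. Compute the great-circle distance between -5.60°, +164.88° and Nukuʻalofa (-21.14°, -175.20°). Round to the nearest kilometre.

2756 km

Δλ = -175.20 − 164.88 = -340.08°; wrapped into (−180°, 180°]: 19.92°.
Δφ = -21.14 − -5.60 = -15.54°.
a = sin²(Δφ/2) + cos φ₁ · cos φ₂ · sin²(Δλ/2) = 0.046047.
c = 2·atan2(√a, √(1−a)) = 0.43254 rad → d = 6371·c ≈ 2755.69 km.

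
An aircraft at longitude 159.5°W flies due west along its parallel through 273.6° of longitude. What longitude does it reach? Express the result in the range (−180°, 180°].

Start at -159.5°; shift −273.6° → -433.1°.
-433.1° lies outside (−180°, 180°]; add 360° → -73.1°.

73.1°W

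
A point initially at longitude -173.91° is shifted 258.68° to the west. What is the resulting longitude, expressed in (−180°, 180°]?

Start at -173.91°; shift −258.68° → -432.59°.
-432.59° lies outside (−180°, 180°]; add 360° → -72.59°.

-72.59°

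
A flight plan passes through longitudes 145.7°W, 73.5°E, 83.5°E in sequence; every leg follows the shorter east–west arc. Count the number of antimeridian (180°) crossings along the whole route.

Leg 1: -145.7° → +73.5°, shortest Δλ = -140.8° (west) — crosses 180°.
Leg 2: +73.5° → +83.5°, shortest Δλ = 10.0° (east) — does not cross 180°.
Total crossings: 1.

1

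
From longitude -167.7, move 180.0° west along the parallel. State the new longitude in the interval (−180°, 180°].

+12.3°

Start at -167.7°; shift −180.0° → -347.7°.
-347.7° lies outside (−180°, 180°]; add 360° → +12.3°.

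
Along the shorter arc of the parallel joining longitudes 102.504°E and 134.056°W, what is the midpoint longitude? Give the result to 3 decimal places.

Signed shortest Δλ from +102.504° to -134.056° is +123.440°.
Midpoint longitude = +102.504° + (+123.440°)/2 = +102.504° + 61.720° = +164.224°.
(The naïve average (+102.504 + -134.056)/2 = -15.776° is on the wrong side of the globe.)

164.224°E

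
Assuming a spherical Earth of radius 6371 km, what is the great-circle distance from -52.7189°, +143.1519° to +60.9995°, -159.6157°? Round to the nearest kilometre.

Δλ = -159.6157 − 143.1519 = -302.7676°; wrapped into (−180°, 180°]: 57.2324°.
Δφ = 60.9995 − -52.7189 = 113.7184°.
a = sin²(Δφ/2) + cos φ₁ · cos φ₂ · sin²(Δλ/2) = 0.768483.
c = 2·atan2(√a, √(1−a)) = 2.13763 rad → d = 6371·c ≈ 13618.86 km.

13619 km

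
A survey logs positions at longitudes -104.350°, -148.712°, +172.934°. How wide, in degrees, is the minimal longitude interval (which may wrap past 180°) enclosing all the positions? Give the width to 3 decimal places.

82.716°

Sort the longitudes: -148.712°, -104.350°, +172.934°.
Eastward gaps between consecutive values (wrapping around): 44.362°, 277.284°, 38.354°.
Largest gap = 277.284° ⇒ minimal covering band is its complement: 360° − 277.284° = 82.716°.
Band runs from +172.934° eastward to -104.350°, crossing the antimeridian.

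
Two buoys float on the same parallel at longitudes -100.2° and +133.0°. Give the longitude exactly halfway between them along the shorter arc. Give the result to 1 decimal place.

Signed shortest Δλ from -100.2° to +133.0° is -126.8°.
Midpoint longitude = -100.2° + (-126.8°)/2 = -100.2° − 63.4° = -163.6°.
(The naïve average (-100.2 + +133.0)/2 = 16.4° is on the wrong side of the globe.)

-163.6°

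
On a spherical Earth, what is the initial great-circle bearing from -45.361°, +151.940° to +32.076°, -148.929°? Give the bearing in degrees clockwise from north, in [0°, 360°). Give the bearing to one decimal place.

Δλ = -148.929 − 151.940 = -300.869°; wrapped into (−180°, 180°]: 59.131°.
θ = atan2( sin Δλ · cos φ₂ , cos φ₁ · sin φ₂ − sin φ₁ · cos φ₂ · cos Δλ )
  = atan2(0.72731, 0.68248) = 46.821° → normalised to [0°, 360°): 46.821°.

46.8°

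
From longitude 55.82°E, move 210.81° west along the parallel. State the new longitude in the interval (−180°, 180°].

Start at +55.82°; shift −210.81° → -154.99°.
-154.99° already lies in (−180°, 180°].

154.99°W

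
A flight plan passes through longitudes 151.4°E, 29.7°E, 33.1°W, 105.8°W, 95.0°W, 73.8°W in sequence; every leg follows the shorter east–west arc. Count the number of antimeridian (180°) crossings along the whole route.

0

Leg 1: +151.4° → +29.7°, shortest Δλ = -121.7° (west) — does not cross 180°.
Leg 2: +29.7° → -33.1°, shortest Δλ = -62.8° (west) — does not cross 180°.
Leg 3: -33.1° → -105.8°, shortest Δλ = -72.7° (west) — does not cross 180°.
Leg 4: -105.8° → -95.0°, shortest Δλ = 10.8° (east) — does not cross 180°.
Leg 5: -95.0° → -73.8°, shortest Δλ = 21.2° (east) — does not cross 180°.
Total crossings: 0.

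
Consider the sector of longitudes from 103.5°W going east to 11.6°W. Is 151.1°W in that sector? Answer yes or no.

Band width going east from -103.5° to -11.6°: ((-11.6 − -103.5) mod 360) = 91.9°.
Offset of -151.1° east of the west edge: ((-151.1 − -103.5) mod 360) = 312.4°.
312.4° > 91.9° ⇒ outside.

No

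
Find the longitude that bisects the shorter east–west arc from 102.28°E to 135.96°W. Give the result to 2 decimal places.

163.16°E

Signed shortest Δλ from +102.28° to -135.96° is +121.76°.
Midpoint longitude = +102.28° + (+121.76°)/2 = +102.28° + 60.88° = +163.16°.
(The naïve average (+102.28 + -135.96)/2 = -16.84° is on the wrong side of the globe.)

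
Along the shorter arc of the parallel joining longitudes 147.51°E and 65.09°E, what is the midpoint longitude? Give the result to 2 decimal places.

Signed shortest Δλ from +147.51° to +65.09° is -82.42°.
Midpoint longitude = +147.51° + (-82.42°)/2 = +147.51° − 41.21° = +106.30°.

106.30°E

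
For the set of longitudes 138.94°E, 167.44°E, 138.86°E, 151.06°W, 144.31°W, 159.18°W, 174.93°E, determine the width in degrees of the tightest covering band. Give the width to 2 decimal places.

Sort the longitudes: -159.18°, -151.06°, -144.31°, +138.86°, +138.94°, +167.44°, +174.93°.
Eastward gaps between consecutive values (wrapping around): 8.12°, 6.75°, 283.17°, 0.08°, 28.50°, 7.49°, 25.89°.
Largest gap = 283.17° ⇒ minimal covering band is its complement: 360° − 283.17° = 76.83°.
Band runs from +138.86° eastward to -144.31°, crossing the antimeridian.

76.83°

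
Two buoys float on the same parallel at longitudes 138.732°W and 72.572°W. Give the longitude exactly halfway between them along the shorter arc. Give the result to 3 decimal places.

105.652°W

Signed shortest Δλ from -138.732° to -72.572° is +66.160°.
Midpoint longitude = -138.732° + (+66.160°)/2 = -138.732° + 33.080° = -105.652°.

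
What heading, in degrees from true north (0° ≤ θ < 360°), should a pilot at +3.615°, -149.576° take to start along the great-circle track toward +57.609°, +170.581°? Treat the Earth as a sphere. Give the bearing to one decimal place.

Δλ = 170.581 − -149.576 = 320.157°; wrapped into (−180°, 180°]: -39.843°.
θ = atan2( sin Δλ · cos φ₂ , cos φ₁ · sin φ₂ − sin φ₁ · cos φ₂ · cos Δλ )
  = atan2(-0.34321, 0.81680) = -22.792° → normalised to [0°, 360°): 337.208°.

337.2°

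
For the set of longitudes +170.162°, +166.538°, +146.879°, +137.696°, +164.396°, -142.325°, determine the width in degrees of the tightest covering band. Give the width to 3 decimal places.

79.979°

Sort the longitudes: -142.325°, +137.696°, +146.879°, +164.396°, +166.538°, +170.162°.
Eastward gaps between consecutive values (wrapping around): 280.021°, 9.183°, 17.517°, 2.142°, 3.624°, 47.513°.
Largest gap = 280.021° ⇒ minimal covering band is its complement: 360° − 280.021° = 79.979°.
Band runs from +137.696° eastward to -142.325°, crossing the antimeridian.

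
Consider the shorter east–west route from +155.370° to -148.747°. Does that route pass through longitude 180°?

Naïve |-148.747 − 155.370| = 304.117° > 180°, so the shorter arc goes the other way round — across 180°.
Signed shortest Δλ = ((-148.747 − 155.370 + 180) mod 360) − 180 = 55.883°.
Going east by 55.883° from +155.370° passes through 180° before reaching -148.747°.

Yes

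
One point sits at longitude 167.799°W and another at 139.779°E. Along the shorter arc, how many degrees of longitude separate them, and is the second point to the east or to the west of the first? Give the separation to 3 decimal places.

Raw difference: 139.779 − -167.799 = 307.578°.
Normalise into (−180°, 180°]: 307.578° − 360° = -52.422°.
Negative ⇒ the second point lies to the west; separation 52.422°.

52.422° west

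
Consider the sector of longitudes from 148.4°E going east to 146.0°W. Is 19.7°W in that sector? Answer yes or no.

Band width going east from +148.4° to -146.0°: ((-146.0 − 148.4) mod 360) = 65.6°.
Offset of -19.7° east of the west edge: ((-19.7 − 148.4) mod 360) = 191.9°.
191.9° > 65.6° ⇒ outside.

No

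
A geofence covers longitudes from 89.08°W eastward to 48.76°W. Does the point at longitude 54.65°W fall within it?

Yes

Band width going east from -89.08° to -48.76°: ((-48.76 − -89.08) mod 360) = 40.32°.
Offset of -54.65° east of the west edge: ((-54.65 − -89.08) mod 360) = 34.43°.
34.43° ≤ 40.32° ⇒ inside.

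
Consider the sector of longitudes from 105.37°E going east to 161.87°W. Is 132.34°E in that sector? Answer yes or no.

Band width going east from +105.37° to -161.87°: ((-161.87 − 105.37) mod 360) = 92.76°.
Offset of +132.34° east of the west edge: ((132.34 − 105.37) mod 360) = 26.97°.
26.97° ≤ 92.76° ⇒ inside.

Yes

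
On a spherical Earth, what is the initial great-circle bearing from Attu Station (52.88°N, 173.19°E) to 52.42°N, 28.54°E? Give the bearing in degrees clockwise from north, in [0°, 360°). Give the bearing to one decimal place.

Δλ = 28.54 − 173.19 = -144.65°.
θ = atan2( sin Δλ · cos φ₂ , cos φ₁ · sin φ₂ − sin φ₁ · cos φ₂ · cos Δλ )
  = atan2(-0.35285, 0.87490) = -21.964° → normalised to [0°, 360°): 338.036°.

338.0°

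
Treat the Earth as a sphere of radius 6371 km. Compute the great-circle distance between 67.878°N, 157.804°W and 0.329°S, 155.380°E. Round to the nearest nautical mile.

Δλ = 155.380 − -157.804 = 313.184°; wrapped into (−180°, 180°]: -46.816°.
Δφ = -0.329 − 67.878 = -68.207°.
a = sin²(Δφ/2) + cos φ₁ · cos φ₂ · sin²(Δλ/2) = 0.373807.
c = 2·atan2(√a, √(1−a)) = 1.31565 rad → d = 6371·c ≈ 8382.01 km ≈ 4525.92 nmi.

4526 nmi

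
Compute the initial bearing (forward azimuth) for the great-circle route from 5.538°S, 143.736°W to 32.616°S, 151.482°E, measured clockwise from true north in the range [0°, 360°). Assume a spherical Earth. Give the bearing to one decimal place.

236.6°

Δλ = 151.482 − -143.736 = 295.218°; wrapped into (−180°, 180°]: -64.782°.
θ = atan2( sin Δλ · cos φ₂ , cos φ₁ · sin φ₂ − sin φ₁ · cos φ₂ · cos Δλ )
  = atan2(-0.76202, -0.50186) = -123.368° → normalised to [0°, 360°): 236.632°.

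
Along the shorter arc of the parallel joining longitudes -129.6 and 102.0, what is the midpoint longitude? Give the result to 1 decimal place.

Signed shortest Δλ from -129.6° to +102.0° is -128.4°.
Midpoint longitude = -129.6° + (-128.4°)/2 = -129.6° − 64.2° = -193.8°.
Normalise into (−180°, 180°]: +166.2°.
(The naïve average (-129.6 + +102.0)/2 = -13.8° is on the wrong side of the globe.)

+166.2°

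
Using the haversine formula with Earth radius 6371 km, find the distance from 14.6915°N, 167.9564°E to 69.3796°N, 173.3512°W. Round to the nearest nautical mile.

3359 nmi

Δλ = -173.3512 − 167.9564 = -341.3076°; wrapped into (−180°, 180°]: 18.6924°.
Δφ = 69.3796 − 14.6915 = 54.6881°.
a = sin²(Δφ/2) + cos φ₁ · cos φ₂ · sin²(Δλ/2) = 0.219971.
c = 2·atan2(√a, √(1−a)) = 0.97634 rad → d = 6371·c ≈ 6220.26 km ≈ 3358.67 nmi.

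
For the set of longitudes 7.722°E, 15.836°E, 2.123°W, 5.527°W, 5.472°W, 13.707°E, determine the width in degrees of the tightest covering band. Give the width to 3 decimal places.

Sort the longitudes: -5.527°, -5.472°, -2.123°, +7.722°, +13.707°, +15.836°.
Eastward gaps between consecutive values (wrapping around): 0.055°, 3.349°, 9.845°, 5.985°, 2.129°, 338.637°.
Largest gap = 338.637° ⇒ minimal covering band is its complement: 360° − 338.637° = 21.363°.
Band runs from -5.527° eastward to +15.836°.

21.363°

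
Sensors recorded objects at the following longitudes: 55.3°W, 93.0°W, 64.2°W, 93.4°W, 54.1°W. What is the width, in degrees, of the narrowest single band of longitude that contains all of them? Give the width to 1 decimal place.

39.3°

Sort the longitudes: -93.4°, -93.0°, -64.2°, -55.3°, -54.1°.
Eastward gaps between consecutive values (wrapping around): 0.4°, 28.8°, 8.9°, 1.2°, 320.7°.
Largest gap = 320.7° ⇒ minimal covering band is its complement: 360° − 320.7° = 39.3°.
Band runs from -93.4° eastward to -54.1°.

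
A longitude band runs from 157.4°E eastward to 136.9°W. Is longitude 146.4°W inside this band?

Yes

Band width going east from +157.4° to -136.9°: ((-136.9 − 157.4) mod 360) = 65.7°.
Offset of -146.4° east of the west edge: ((-146.4 − 157.4) mod 360) = 56.2°.
56.2° ≤ 65.7° ⇒ inside.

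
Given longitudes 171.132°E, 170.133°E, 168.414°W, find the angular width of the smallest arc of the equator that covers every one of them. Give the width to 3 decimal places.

21.453°

Sort the longitudes: -168.414°, +170.133°, +171.132°.
Eastward gaps between consecutive values (wrapping around): 338.547°, 0.999°, 20.454°.
Largest gap = 338.547° ⇒ minimal covering band is its complement: 360° − 338.547° = 21.453°.
Band runs from +170.133° eastward to -168.414°, crossing the antimeridian.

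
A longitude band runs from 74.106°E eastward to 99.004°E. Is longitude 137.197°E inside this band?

Band width going east from +74.106° to +99.004°: ((99.004 − 74.106) mod 360) = 24.898°.
Offset of +137.197° east of the west edge: ((137.197 − 74.106) mod 360) = 63.091°.
63.091° > 24.898° ⇒ outside.

No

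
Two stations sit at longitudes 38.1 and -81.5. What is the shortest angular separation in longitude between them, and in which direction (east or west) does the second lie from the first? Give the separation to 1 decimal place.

119.6° west

Raw difference: -81.5 − 38.1 = -119.6°.
Normalise into (−180°, 180°]: -119.6° stays -119.6°.
Negative ⇒ the second point lies to the west; separation 119.6°.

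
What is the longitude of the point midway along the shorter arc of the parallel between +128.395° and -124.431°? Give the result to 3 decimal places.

Signed shortest Δλ from +128.395° to -124.431° is +107.174°.
Midpoint longitude = +128.395° + (+107.174°)/2 = +128.395° + 53.587° = +181.982°.
Normalise into (−180°, 180°]: -178.018°.
(The naïve average (+128.395 + -124.431)/2 = 1.982° is on the wrong side of the globe.)

-178.018°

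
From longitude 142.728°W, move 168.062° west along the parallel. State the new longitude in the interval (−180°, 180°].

Start at -142.728°; shift −168.062° → -310.790°.
-310.790° lies outside (−180°, 180°]; add 360° → +49.210°.

49.210°E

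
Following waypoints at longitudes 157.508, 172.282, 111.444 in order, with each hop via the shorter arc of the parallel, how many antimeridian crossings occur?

0

Leg 1: +157.508° → +172.282°, shortest Δλ = 14.774° (east) — does not cross 180°.
Leg 2: +172.282° → +111.444°, shortest Δλ = -60.838° (west) — does not cross 180°.
Total crossings: 0.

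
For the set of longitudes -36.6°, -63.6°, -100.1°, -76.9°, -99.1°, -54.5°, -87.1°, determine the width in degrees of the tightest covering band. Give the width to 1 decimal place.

Sort the longitudes: -100.1°, -99.1°, -87.1°, -76.9°, -63.6°, -54.5°, -36.6°.
Eastward gaps between consecutive values (wrapping around): 1.0°, 12.0°, 10.2°, 13.3°, 9.1°, 17.9°, 296.5°.
Largest gap = 296.5° ⇒ minimal covering band is its complement: 360° − 296.5° = 63.5°.
Band runs from -100.1° eastward to -36.6°.

63.5°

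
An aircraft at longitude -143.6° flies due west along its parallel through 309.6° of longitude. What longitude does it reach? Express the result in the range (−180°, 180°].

Start at -143.6°; shift −309.6° → -453.2°.
-453.2° lies outside (−180°, 180°]; add 360° → -93.2°.

-93.2°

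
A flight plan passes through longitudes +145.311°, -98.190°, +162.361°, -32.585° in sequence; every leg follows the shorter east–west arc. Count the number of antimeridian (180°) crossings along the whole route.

3

Leg 1: +145.311° → -98.190°, shortest Δλ = 116.499° (east) — crosses 180°.
Leg 2: -98.190° → +162.361°, shortest Δλ = -99.449° (west) — crosses 180°.
Leg 3: +162.361° → -32.585°, shortest Δλ = 165.054° (east) — crosses 180°.
Total crossings: 3.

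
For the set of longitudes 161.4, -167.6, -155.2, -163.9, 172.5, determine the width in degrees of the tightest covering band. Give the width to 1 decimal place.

43.4°

Sort the longitudes: -167.6°, -163.9°, -155.2°, +161.4°, +172.5°.
Eastward gaps between consecutive values (wrapping around): 3.7°, 8.7°, 316.6°, 11.1°, 19.9°.
Largest gap = 316.6° ⇒ minimal covering band is its complement: 360° − 316.6° = 43.4°.
Band runs from +161.4° eastward to -155.2°, crossing the antimeridian.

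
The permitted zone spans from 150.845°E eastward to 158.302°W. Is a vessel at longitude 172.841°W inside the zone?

Band width going east from +150.845° to -158.302°: ((-158.302 − 150.845) mod 360) = 50.853°.
Offset of -172.841° east of the west edge: ((-172.841 − 150.845) mod 360) = 36.314°.
36.314° ≤ 50.853° ⇒ inside.

Yes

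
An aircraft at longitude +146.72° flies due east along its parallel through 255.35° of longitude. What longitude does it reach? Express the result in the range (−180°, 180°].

+42.07°

Start at +146.72°; shift +255.35° → +402.07°.
+402.07° lies outside (−180°, 180°]; subtract 360° → +42.07°.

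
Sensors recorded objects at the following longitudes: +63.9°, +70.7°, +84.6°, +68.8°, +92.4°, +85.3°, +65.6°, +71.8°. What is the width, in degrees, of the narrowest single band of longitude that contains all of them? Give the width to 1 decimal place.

28.5°

Sort the longitudes: +63.9°, +65.6°, +68.8°, +70.7°, +71.8°, +84.6°, +85.3°, +92.4°.
Eastward gaps between consecutive values (wrapping around): 1.7°, 3.2°, 1.9°, 1.1°, 12.8°, 0.7°, 7.1°, 331.5°.
Largest gap = 331.5° ⇒ minimal covering band is its complement: 360° − 331.5° = 28.5°.
Band runs from +63.9° eastward to +92.4°.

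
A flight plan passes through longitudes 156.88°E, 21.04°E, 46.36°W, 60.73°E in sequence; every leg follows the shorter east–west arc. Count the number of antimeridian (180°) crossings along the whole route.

0

Leg 1: +156.88° → +21.04°, shortest Δλ = -135.84° (west) — does not cross 180°.
Leg 2: +21.04° → -46.36°, shortest Δλ = -67.4° (west) — does not cross 180°.
Leg 3: -46.36° → +60.73°, shortest Δλ = 107.09° (east) — does not cross 180°.
Total crossings: 0.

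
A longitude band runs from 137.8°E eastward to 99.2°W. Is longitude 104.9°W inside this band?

Yes

Band width going east from +137.8° to -99.2°: ((-99.2 − 137.8) mod 360) = 123.0°.
Offset of -104.9° east of the west edge: ((-104.9 − 137.8) mod 360) = 117.3°.
117.3° ≤ 123.0° ⇒ inside.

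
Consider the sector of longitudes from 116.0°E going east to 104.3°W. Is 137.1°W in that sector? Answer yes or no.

Band width going east from +116.0° to -104.3°: ((-104.3 − 116.0) mod 360) = 139.7°.
Offset of -137.1° east of the west edge: ((-137.1 − 116.0) mod 360) = 106.9°.
106.9° ≤ 139.7° ⇒ inside.

Yes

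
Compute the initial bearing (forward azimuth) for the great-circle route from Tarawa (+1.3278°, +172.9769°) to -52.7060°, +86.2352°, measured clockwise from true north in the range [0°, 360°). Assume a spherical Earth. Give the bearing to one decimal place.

Δλ = 86.2352 − 172.9769 = -86.7417°.
θ = atan2( sin Δλ · cos φ₂ , cos φ₁ · sin φ₂ − sin φ₁ · cos φ₂ · cos Δλ )
  = atan2(-0.60493, -0.79612) = -142.771° → normalised to [0°, 360°): 217.229°.

217.2°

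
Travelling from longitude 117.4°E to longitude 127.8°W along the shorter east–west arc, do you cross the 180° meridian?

Yes

Naïve |-127.8 − 117.4| = 245.2° > 180°, so the shorter arc goes the other way round — across 180°.
Signed shortest Δλ = ((-127.8 − 117.4 + 180) mod 360) − 180 = 114.8°.
Going east by 114.8° from +117.4° passes through 180° before reaching -127.8°.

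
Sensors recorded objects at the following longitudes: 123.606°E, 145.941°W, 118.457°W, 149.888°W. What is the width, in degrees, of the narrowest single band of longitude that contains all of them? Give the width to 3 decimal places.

117.937°

Sort the longitudes: -149.888°, -145.941°, -118.457°, +123.606°.
Eastward gaps between consecutive values (wrapping around): 3.947°, 27.484°, 242.063°, 86.506°.
Largest gap = 242.063° ⇒ minimal covering band is its complement: 360° − 242.063° = 117.937°.
Band runs from +123.606° eastward to -118.457°, crossing the antimeridian.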